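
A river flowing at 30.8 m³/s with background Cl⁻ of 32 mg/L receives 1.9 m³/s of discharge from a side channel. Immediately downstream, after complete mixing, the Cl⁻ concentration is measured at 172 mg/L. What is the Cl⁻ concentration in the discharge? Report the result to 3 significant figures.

2440 mg/L

Mass balance: 30.80·32.00 + 1.900·Cₑ = 32.70·172.0
→ Cₑ = (32.70·172.0 − 30.80·32.00) / 1.900 = 2441 mg/L.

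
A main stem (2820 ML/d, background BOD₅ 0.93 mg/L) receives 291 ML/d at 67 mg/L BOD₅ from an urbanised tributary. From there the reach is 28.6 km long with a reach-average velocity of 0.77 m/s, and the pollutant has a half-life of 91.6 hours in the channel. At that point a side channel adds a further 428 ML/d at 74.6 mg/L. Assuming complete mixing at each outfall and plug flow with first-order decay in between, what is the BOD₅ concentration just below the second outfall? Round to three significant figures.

Flow-weighted average: C = (2820·0.9300 + 291.0·67.00) / 3111 = 22120/3111 = 7.110 mg/L; combined flow 3111 ML/d.
Travel time t = 28.6·1000 / 0.77 = 37140 s = 10.32 h.
Half-life 91.6 h → k = ln 2 / 91.6 = 0.007567 h⁻¹ = 0.1816 d⁻¹.
First-order decay: C = 7.110·exp(−k·t) = 7.110·0.9249 = 6.576 mg/L.
Second outfall: C = (3111·6.576 + 428.0·74.60)/3539 = 14.80 mg/L.

14.8 mg/L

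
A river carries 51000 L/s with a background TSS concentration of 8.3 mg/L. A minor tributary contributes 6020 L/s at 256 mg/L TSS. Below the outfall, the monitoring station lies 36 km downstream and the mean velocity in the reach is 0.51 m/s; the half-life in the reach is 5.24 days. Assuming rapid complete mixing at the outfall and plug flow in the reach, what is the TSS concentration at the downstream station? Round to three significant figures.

30.9 mg/L

Mixed concentration C = ΣQC/ΣQ = (51000·8.300 + 6020·256.0) / 57020 = 1964000/57020 = 34.45 mg/L.
Travel time t = 36·1000 / 0.51 = 70590 s = 19.61 h.
Half-life 5.24 d → k = ln 2 / 5.24 = 0.1323 d⁻¹.
After decay, C = 34.45 × e^(−kt) = 34.45 × 0.8976 = 30.92 mg/L.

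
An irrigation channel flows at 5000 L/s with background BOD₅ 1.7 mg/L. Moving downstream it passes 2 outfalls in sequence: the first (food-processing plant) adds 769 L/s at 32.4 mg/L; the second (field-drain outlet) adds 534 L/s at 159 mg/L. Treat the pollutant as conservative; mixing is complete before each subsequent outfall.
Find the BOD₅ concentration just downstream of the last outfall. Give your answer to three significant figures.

18.8 mg/L

After outfall 1: Q = 5000 + 769.0 = 5769 L/s; C = (5000·1.700 + 769.0·32.40)/5769 = 5.792 mg/L.
After outfall 2: Q = 5769 + 534.0 = 6303 L/s; C = (5769·5.792 + 534.0·159.0)/6303 = 18.77 mg/L.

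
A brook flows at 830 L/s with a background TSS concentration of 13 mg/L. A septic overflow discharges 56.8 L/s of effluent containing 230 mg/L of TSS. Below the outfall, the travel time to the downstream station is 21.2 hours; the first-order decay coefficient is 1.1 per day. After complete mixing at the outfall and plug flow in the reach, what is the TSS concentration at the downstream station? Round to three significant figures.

Mixed concentration C = ΣQC/ΣQ = (830.0·13.00 + 56.80·230.0) / 886.8 = 23850/886.8 = 26.90 mg/L.
After decay, C = 26.90 × e^(−kt) = 26.90 × 0.3785 = 10.18 mg/L.

10.2 mg/L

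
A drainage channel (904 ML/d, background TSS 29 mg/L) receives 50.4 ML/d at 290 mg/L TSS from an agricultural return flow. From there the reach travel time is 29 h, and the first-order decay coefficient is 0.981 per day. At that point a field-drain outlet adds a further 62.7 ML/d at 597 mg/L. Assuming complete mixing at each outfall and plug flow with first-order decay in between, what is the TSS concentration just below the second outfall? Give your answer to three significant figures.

49.1 mg/L

Conservation of mass: C = (904.0·29.00 + 50.40·290.0) / 954.4 = 40830/954.4 = 42.78 mg/L; combined flow 954.4 ML/d.
After decay, C = 42.78 × e^(−kt) = 42.78 × 0.3056 = 13.08 mg/L.
At the second outfall, C = (954.4·13.08 + 62.70·597.0) / (954.4 + 62.70) = 49.07 mg/L.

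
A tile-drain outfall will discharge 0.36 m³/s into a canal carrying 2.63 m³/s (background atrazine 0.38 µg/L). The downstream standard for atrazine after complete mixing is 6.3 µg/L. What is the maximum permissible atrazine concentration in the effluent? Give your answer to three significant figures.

At the limit, (Qr·Cr + Qe·Cₑ)/(Qr + Qe) = 6.3:
Cₑ = (2.990·6.3 − 2.630·0.3800) / 0.3600 = 49.55 µg/L.

49.5 µg/L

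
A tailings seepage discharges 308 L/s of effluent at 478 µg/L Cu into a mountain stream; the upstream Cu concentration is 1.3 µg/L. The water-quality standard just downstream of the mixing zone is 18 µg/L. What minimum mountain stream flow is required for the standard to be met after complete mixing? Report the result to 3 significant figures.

8480 L/s

Set C_mix = 18: (Q·1.300 + 308.0·478.0) / (Q + 308.0) = 18
→ Q = 308.0·(478.0 − 18)/(18 − 1.300) = 8484 L/s.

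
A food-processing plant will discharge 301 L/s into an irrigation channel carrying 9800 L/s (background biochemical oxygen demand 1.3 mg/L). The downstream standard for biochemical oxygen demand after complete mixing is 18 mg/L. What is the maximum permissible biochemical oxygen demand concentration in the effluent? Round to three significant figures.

562 mg/L

At the limit, (Qr·Cr + Qe·Cₑ)/(Qr + Qe) = 18:
Cₑ = (10100·18 − 9800·1.300) / 301.0 = 561.7 mg/L.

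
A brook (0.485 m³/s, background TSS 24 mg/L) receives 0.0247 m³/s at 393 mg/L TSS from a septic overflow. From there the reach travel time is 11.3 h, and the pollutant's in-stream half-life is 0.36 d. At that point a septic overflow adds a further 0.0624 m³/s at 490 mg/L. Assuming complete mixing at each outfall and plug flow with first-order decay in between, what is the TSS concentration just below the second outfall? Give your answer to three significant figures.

Mass balance: C = (0.4850·24.00 + 0.02470·393.0) / 0.5097 = 21.35/0.5097 = 41.88 mg/L; combined flow 0.5097 m³/s.
Half-life 0.36 d → k = ln 2 / 0.36 = 1.925 d⁻¹.
After decay, C = 41.88 × e^(−kt) = 41.88 × 0.4039 = 16.92 mg/L.
At the second outfall, C = (0.5097·16.92 + 0.06240·490.0) / (0.5097 + 0.06240) = 68.52 mg/L.

68.5 mg/L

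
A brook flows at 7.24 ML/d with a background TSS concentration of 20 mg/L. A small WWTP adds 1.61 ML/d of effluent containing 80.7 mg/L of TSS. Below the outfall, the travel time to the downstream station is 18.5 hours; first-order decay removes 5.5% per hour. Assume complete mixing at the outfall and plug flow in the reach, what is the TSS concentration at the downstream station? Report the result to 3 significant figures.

10.9 mg/L

Mass balance: C = (7.240·20.00 + 1.610·80.70) / 8.850 = 274.7/8.850 = 31.04 mg/L.
5.5%/h lost → k = −ln(1 − 0.055) = 0.05657 h⁻¹.
First-order decay: C = 31.04·exp(−k·t) = 31.04·0.3511 = 10.90 mg/L.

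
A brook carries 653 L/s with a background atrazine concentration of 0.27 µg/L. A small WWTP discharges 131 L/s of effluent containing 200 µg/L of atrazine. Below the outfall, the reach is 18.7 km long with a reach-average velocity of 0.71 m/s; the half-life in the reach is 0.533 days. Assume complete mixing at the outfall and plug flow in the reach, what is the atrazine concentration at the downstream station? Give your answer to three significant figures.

22.6 µg/L

Conservation of mass: C = (653.0·0.2700 + 131.0·200.0) / 784.0 = 26380/784.0 = 33.64 µg/L.
Travel time t = 18.7·1000 / 0.71 = 26340 s = 7.316 h.
Half-life 0.533 d → k = ln 2 / 0.533 = 1.300 d⁻¹.
First-order decay: C = 33.64·exp(−k·t) = 33.64·0.6727 = 22.63 µg/L.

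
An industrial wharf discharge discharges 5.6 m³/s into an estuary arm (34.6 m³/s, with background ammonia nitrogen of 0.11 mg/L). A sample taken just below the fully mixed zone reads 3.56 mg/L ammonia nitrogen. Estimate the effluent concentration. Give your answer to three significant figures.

24.9 mg/L

Mass balance: 34.60·0.1100 + 5.600·Cₑ = 40.20·3.560
→ Cₑ = (40.20·3.560 − 34.60·0.1100) / 5.600 = 24.88 mg/L.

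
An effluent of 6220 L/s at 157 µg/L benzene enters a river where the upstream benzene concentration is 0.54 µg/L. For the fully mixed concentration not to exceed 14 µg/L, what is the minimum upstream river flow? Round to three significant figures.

Set C_mix = 14: (Q·0.5400 + 6220·157.0) / (Q + 6220) = 14
→ Q = 6220·(157.0 − 14)/(14 − 0.5400) = 66080 L/s.

66100 L/s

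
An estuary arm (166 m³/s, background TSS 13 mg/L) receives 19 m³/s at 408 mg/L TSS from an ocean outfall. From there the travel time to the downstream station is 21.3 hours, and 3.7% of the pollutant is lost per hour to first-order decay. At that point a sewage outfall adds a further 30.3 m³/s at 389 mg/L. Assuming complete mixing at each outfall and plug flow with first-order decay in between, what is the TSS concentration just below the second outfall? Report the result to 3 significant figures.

Mass balance: C = (166.0·13.00 + 19.00·408.0) / 185.0 = 9910/185.0 = 53.57 mg/L; combined flow 185.0 m³/s.
3.7%/h lost → k = −ln(1 − 0.037) = 0.03770 h⁻¹.
Decay over the reach: 53.57·exp(−kt) = 53.57·0.4480 = 24.00 mg/L.
At the second outfall, C = (185.0·24.00 + 30.30·389.0) / (185.0 + 30.30) = 75.36 mg/L.

75.4 mg/L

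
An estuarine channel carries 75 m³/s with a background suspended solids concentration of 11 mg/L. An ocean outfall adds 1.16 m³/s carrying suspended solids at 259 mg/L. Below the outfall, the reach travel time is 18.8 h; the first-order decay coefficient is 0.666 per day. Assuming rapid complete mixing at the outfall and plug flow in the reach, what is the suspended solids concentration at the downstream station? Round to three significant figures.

8.77 mg/L

Flow-weighted average: C = (75.00·11.00 + 1.160·259.0) / 76.16 = 1125/76.16 = 14.78 mg/L.
After decay, C = 14.78 × e^(−kt) = 14.78 × 0.5935 = 8.770 mg/L.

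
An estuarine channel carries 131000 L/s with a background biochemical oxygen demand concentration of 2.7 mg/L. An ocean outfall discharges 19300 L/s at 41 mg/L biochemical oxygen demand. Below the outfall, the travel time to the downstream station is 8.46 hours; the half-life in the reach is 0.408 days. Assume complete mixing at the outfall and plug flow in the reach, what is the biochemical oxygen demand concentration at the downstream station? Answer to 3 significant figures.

Mixed concentration C = ΣQC/ΣQ = (131000·2.700 + 19300·41.00) / 150300 = 1145000/150300 = 7.618 mg/L.
Half-life 0.408 d → k = ln 2 / 0.408 = 1.699 d⁻¹.
Decay over the reach: 7.618·exp(−kt) = 7.618·0.5494 = 4.186 mg/L.

4.19 mg/L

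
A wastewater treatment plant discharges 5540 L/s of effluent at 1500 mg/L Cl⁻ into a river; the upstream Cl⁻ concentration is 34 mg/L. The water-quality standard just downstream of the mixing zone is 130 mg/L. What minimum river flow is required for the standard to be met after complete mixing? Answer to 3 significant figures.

79100 L/s

Set C_mix = 130: (Q·34.00 + 5540·1500) / (Q + 5540) = 130
→ Q = 5540·(1500 − 130)/(130 − 34.00) = 79060 L/s.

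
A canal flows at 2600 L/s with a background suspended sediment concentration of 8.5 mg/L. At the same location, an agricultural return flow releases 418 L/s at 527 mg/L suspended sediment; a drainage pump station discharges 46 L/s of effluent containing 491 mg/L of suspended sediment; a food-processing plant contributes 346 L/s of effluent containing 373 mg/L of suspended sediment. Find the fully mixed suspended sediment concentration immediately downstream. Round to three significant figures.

116 mg/L

After mixing, C = (2600·8.500 + 418.0·527.0 + 46.00·491.0 + 346.0·373.0) / 3410 = 394000/3410 = 115.6 mg/L.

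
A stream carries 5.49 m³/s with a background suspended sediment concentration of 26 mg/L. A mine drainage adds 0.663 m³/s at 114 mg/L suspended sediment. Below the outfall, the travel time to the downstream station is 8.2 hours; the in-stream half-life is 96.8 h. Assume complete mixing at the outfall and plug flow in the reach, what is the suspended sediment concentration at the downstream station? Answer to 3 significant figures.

33.5 mg/L

After mixing, C = (5.490·26.00 + 0.6630·114.0) / 6.153 = 218.3/6.153 = 35.48 mg/L.
Half-life 96.8 h → k = ln 2 / 96.8 = 0.007161 h⁻¹ = 0.1719 d⁻¹.
First-order decay: C = 35.48·exp(−k·t) = 35.48·0.9430 = 33.46 mg/L.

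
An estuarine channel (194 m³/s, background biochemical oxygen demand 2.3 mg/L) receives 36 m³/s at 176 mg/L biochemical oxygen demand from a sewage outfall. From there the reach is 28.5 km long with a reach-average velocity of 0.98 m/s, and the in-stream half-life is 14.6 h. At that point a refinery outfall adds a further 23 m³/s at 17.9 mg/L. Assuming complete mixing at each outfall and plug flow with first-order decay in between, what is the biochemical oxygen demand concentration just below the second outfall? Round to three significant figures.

19.9 mg/L

Conservation of mass: C = (194.0·2.300 + 36.00·176.0) / 230.0 = 6782/230.0 = 29.49 mg/L; combined flow 230.0 m³/s.
Travel time t = 28.5·1000 / 0.98 = 29080 s = 8.078 h.
Half-life 14.6 h → k = ln 2 / 14.6 = 0.04748 h⁻¹ = 1.139 d⁻¹.
After decay, C = 29.49 × e^(−kt) = 29.49 × 0.6815 = 20.09 mg/L.
Second outfall: C = (230.0·20.09 + 23.00·17.90)/253.0 = 19.90 mg/L.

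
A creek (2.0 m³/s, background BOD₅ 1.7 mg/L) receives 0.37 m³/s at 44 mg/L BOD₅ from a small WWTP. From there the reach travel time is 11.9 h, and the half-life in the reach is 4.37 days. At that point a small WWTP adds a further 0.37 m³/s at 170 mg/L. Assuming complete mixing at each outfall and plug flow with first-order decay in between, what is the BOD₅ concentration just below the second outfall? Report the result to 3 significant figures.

Mixed concentration C = ΣQC/ΣQ = (2.000·1.700 + 0.3700·44.00) / 2.370 = 19.68/2.370 = 8.304 mg/L; combined flow 2.370 m³/s.
Half-life 4.37 d → k = ln 2 / 4.37 = 0.1586 d⁻¹.
After decay, C = 8.304 × e^(−kt) = 8.304 × 0.9244 = 7.676 mg/L.
Second outfall: C = (2.370·7.676 + 0.3700·170.0)/2.740 = 29.60 mg/L.

29.6 mg/L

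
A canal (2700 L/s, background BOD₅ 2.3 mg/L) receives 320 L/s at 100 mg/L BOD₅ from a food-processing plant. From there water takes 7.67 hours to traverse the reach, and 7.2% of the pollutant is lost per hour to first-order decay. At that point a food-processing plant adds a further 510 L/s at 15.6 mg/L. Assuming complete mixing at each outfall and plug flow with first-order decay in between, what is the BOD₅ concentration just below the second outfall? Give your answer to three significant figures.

8.36 mg/L

Conservation of mass: C = (2700·2.300 + 320.0·100.0) / 3020 = 38210/3020 = 12.65 mg/L; combined flow 3020 L/s.
7.2%/h lost → k = −ln(1 − 0.072) = 0.07472 h⁻¹.
After decay, C = 12.65 × e^(−kt) = 12.65 × 0.5638 = 7.133 mg/L.
At the second outfall, C = (3020·7.133 + 510.0·15.60) / (3020 + 510.0) = 8.356 mg/L.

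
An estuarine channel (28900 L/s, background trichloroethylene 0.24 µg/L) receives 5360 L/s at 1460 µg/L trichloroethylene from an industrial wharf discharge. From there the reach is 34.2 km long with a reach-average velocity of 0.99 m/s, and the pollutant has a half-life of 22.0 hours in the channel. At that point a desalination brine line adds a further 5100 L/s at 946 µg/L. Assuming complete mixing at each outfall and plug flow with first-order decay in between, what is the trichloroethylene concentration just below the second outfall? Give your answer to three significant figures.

270 µg/L

Mixed concentration C = ΣQC/ΣQ = (28900·0.2400 + 5360·1460) / 34260 = 7833000/34260 = 228.6 µg/L; combined flow 34260 L/s.
Travel time t = 34.2·1000 / 0.99 = 34550 s = 9.596 h.
Half-life 22.0 h → k = ln 2 / 22.0 = 0.03151 h⁻¹ = 0.7562 d⁻¹.
After decay, C = 228.6 × e^(−kt) = 228.6 × 0.7391 = 169.0 µg/L.
At the second outfall, C = (34260·169.0 + 5100·946.0) / (34260 + 5100) = 269.7 µg/L.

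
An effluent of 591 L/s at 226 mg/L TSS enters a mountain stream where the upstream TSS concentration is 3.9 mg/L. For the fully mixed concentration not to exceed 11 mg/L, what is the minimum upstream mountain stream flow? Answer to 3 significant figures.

17900 L/s

Set C_mix = 11: (Q·3.900 + 591.0·226.0) / (Q + 591.0) = 11
→ Q = 591.0·(226.0 − 11)/(11 − 3.900) = 17900 L/s.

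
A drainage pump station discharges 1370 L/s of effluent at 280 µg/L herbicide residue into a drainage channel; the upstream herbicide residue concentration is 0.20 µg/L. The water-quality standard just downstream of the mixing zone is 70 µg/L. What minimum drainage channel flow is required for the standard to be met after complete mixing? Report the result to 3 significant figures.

Set C_mix = 70: (Q·0.2000 + 1370·280.0) / (Q + 1370) = 70
→ Q = 1370·(280.0 − 70)/(70 − 0.2000) = 4122 L/s.

4120 L/s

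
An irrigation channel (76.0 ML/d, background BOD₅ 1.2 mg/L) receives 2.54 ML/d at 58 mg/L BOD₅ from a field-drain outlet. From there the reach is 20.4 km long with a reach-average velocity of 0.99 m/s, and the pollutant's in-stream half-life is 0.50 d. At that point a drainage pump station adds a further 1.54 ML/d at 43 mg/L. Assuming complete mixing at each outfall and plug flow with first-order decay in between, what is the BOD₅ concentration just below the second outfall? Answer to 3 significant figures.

Mass balance: C = (76.00·1.200 + 2.540·58.00) / 78.54 = 238.5/78.54 = 3.037 mg/L; combined flow 78.54 ML/d.
Travel time t = 20.4·1000 / 0.99 = 20610 s = 5.724 h.
Half-life 0.50 d → k = ln 2 / 0.50 = 1.386 d⁻¹.
Applying C = C₀e^(−kt): 3.037 × 0.7185 = 2.182 mg/L.
Second outfall: C = (78.54·2.182 + 1.540·43.00)/80.08 = 2.967 mg/L.

2.97 mg/L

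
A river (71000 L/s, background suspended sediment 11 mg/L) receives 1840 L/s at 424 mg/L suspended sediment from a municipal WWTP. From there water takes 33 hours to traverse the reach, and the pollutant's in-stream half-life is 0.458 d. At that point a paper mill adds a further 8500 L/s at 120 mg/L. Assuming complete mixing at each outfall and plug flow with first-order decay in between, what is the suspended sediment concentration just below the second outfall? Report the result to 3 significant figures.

14.9 mg/L

Mixed concentration C = ΣQC/ΣQ = (71000·11.00 + 1840·424.0) / 72840 = 1561000/72840 = 21.43 mg/L; combined flow 72840 L/s.
Half-life 0.458 d → k = ln 2 / 0.458 = 1.513 d⁻¹.
First-order decay: C = 21.43·exp(−k·t) = 21.43·0.1248 = 2.675 mg/L.
Second outfall: C = (72840·2.675 + 8500·120.0)/81340 = 14.94 mg/L.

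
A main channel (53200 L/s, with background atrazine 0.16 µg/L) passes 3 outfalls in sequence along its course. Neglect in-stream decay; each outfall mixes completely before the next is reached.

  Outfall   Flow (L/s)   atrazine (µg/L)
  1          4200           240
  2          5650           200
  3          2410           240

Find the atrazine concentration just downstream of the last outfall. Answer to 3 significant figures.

41.6 µg/L

Below outfall 1: Q → 57400 L/s, C = (53200·0.1600 + 4200·240.0)/57400 = 17.71 µg/L.
Below outfall 2: Q → 63050 L/s, C = (57400·17.71 + 5650·200.0)/63050 = 34.04 µg/L.
Below outfall 3: Q → 65460 L/s, C = (63050·34.04 + 2410·240.0)/65460 = 41.63 µg/L.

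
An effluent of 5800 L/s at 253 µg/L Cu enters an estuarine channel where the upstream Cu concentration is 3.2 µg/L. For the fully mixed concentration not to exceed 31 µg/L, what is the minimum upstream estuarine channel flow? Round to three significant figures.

46300 L/s

Set C_mix = 31: (Q·3.200 + 5800·253.0) / (Q + 5800) = 31
→ Q = 5800·(253.0 − 31)/(31 − 3.200) = 46320 L/s.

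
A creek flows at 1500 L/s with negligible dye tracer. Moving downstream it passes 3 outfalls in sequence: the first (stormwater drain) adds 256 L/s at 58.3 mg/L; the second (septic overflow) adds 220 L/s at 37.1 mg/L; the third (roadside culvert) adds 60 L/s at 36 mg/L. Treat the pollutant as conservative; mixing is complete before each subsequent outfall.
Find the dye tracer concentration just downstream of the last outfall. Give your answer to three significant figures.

12.4 mg/L

Outfall 1: combined Q = 1756 L/s; C = (1500·0 + 256.0·58.30)/1756 = 8.499 mg/L.
Outfall 2: combined Q = 1976 L/s; C = (1756·8.499 + 220.0·37.10)/1976 = 11.68 mg/L.
Outfall 3: combined Q = 2036 L/s; C = (1976·11.68 + 60.00·36.00)/2036 = 12.40 mg/L.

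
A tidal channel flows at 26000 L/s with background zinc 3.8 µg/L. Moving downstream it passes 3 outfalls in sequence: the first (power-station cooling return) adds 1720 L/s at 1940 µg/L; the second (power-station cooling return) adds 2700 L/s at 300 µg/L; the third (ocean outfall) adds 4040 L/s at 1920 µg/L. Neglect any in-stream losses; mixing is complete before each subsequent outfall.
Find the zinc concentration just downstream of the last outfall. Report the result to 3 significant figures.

348 µg/L

Outfall 1: combined Q = 27720 L/s; C = (26000·3.800 + 1720·1940)/27720 = 123.9 µg/L.
Outfall 2: combined Q = 30420 L/s; C = (27720·123.9 + 2700·300.0)/30420 = 139.6 µg/L.
Outfall 3: combined Q = 34460 L/s; C = (30420·139.6 + 4040·1920)/34460 = 348.3 µg/L.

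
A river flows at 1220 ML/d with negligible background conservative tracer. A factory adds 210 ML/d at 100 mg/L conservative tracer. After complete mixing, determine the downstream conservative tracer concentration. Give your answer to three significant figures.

14.7 mg/L

Flow-weighted average: C = (1220·0 + 210.0·100.0) / 1430 = 21000/1430 = 14.69 mg/L.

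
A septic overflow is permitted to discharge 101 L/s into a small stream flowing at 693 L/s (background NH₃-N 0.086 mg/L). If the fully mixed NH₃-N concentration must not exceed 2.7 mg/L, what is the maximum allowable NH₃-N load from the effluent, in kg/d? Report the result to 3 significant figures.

180 kg/d

Mass balance at the limit: 693.0·0.08600 + 101.0·Cₑ = 794.0·2.7 → Cₑ = 20.64 mg/L.
101.0 L/s = 0.1010 m³/s. Load = 0.1010 m³/s × 20.64 g/m³ × 86 400 s/d = 180.1 kg/d.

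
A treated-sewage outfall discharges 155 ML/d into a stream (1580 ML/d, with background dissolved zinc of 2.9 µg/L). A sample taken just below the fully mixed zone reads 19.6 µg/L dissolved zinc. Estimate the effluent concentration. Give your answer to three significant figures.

Mass balance: 1580·2.900 + 155.0·Cₑ = 1735·19.60
→ Cₑ = (1735·19.60 − 1580·2.900) / 155.0 = 189.8 µg/L.

190 µg/L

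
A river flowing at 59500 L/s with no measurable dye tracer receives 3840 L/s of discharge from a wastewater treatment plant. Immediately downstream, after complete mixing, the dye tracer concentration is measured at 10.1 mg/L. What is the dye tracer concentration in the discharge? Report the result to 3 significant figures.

167 mg/L

Mass balance: 59500·0 + 3840·Cₑ = 63340·10.10
→ Cₑ = (63340·10.10 − 59500·0) / 3840 = 166.6 mg/L.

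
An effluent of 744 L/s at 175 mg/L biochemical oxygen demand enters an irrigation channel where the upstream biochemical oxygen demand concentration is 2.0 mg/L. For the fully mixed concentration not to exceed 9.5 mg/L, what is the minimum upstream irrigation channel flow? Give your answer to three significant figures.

16400 L/s

Set C_mix = 9.5: (Q·2.000 + 744.0·175.0) / (Q + 744.0) = 9.5
→ Q = 744.0·(175.0 − 9.5)/(9.5 − 2.000) = 16420 L/s.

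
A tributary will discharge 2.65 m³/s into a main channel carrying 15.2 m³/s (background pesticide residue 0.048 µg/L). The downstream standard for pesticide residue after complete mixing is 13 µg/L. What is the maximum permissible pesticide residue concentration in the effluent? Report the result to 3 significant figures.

87.3 µg/L

At the limit, (Qr·Cr + Qe·Cₑ)/(Qr + Qe) = 13:
Cₑ = (17.85·13 − 15.20·0.04800) / 2.650 = 87.29 µg/L.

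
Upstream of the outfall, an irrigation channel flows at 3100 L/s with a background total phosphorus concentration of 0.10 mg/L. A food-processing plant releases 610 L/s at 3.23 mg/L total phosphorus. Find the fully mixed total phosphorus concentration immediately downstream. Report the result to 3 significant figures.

0.615 mg/L

After mixing, C = (3100·0.1000 + 610.0·3.230) / 3710 = 2280/3710 = 0.6146 mg/L.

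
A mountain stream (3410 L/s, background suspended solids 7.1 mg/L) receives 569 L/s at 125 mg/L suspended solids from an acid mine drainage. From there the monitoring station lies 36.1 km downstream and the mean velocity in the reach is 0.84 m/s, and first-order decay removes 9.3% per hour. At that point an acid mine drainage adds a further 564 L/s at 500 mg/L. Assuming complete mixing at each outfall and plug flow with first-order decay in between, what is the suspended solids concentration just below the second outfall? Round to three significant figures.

68.6 mg/L

Mixed concentration C = ΣQC/ΣQ = (3410·7.100 + 569.0·125.0) / 3979 = 95340/3979 = 23.96 mg/L; combined flow 3979 L/s.
Travel time t = 36.1·1000 / 0.84 = 42980 s = 11.94 h.
9.3%/h lost → k = −ln(1 − 0.093) = 0.09761 h⁻¹.
First-order decay: C = 23.96·exp(−k·t) = 23.96·0.3118 = 7.471 mg/L.
At the second outfall, C = (3979·7.471 + 564.0·500.0) / (3979 + 564.0) = 68.62 mg/L.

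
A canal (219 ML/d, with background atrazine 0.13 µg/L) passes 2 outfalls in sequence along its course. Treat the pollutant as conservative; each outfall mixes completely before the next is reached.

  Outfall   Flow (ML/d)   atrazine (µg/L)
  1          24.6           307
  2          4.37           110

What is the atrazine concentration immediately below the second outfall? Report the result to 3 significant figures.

After outfall 1: Q = 219.0 + 24.60 = 243.6 ML/d; C = (219.0·0.1300 + 24.60·307.0)/243.6 = 31.12 µg/L.
After outfall 2: Q = 243.6 + 4.370 = 248.0 ML/d; C = (243.6·31.12 + 4.370·110.0)/248.0 = 32.51 µg/L.

32.5 µg/L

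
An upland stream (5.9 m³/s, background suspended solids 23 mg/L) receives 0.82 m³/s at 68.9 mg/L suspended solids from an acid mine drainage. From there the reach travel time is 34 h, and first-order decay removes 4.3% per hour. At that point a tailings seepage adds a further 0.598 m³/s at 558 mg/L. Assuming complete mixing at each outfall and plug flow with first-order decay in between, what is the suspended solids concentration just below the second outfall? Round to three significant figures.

51.5 mg/L

Conservation of mass: C = (5.900·23.00 + 0.8200·68.90) / 6.720 = 192.2/6.720 = 28.60 mg/L; combined flow 6.720 m³/s.
4.3%/h lost → k = −ln(1 − 0.043) = 0.04395 h⁻¹.
Applying C = C₀e^(−kt): 28.60 × 0.2244 = 6.418 mg/L.
At the second outfall, C = (6.720·6.418 + 0.5980·558.0) / (6.720 + 0.5980) = 51.49 mg/L.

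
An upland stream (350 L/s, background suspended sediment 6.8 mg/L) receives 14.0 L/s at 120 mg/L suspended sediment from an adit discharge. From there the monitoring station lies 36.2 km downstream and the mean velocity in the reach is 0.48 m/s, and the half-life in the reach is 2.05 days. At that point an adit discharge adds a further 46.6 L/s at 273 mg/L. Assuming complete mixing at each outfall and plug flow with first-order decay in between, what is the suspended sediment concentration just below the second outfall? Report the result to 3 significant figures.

Mixed concentration C = ΣQC/ΣQ = (350.0·6.800 + 14.00·120.0) / 364.0 = 4060/364.0 = 11.15 mg/L; combined flow 364.0 L/s.
Travel time t = 36.2·1000 / 0.48 = 75420 s = 20.95 h.
Half-life 2.05 d → k = ln 2 / 2.05 = 0.3381 d⁻¹.
First-order decay: C = 11.15·exp(−k·t) = 11.15·0.7444 = 8.303 mg/L.
At the second outfall, C = (364.0·8.303 + 46.60·273.0) / (364.0 + 46.60) = 38.34 mg/L.

38.3 mg/L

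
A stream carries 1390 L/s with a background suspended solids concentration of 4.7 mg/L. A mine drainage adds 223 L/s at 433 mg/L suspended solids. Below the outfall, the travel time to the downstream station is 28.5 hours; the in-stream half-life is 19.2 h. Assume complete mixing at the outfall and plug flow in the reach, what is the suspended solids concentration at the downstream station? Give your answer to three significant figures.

22.8 mg/L

After mixing, C = (1390·4.700 + 223.0·433.0) / 1613 = 103100/1613 = 63.91 mg/L.
Half-life 19.2 h → k = ln 2 / 19.2 = 0.03610 h⁻¹ = 0.8664 d⁻¹.
After decay, C = 63.91 × e^(−kt) = 63.91 × 0.3574 = 22.84 mg/L.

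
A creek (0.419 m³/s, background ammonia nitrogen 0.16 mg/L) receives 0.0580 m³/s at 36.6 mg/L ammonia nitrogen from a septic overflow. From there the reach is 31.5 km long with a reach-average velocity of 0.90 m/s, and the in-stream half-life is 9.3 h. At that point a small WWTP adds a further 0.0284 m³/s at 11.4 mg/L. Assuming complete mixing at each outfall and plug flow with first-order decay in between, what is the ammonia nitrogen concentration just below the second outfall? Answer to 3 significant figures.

Mass balance: C = (0.4190·0.1600 + 0.05800·36.60) / 0.4770 = 2.190/0.4770 = 4.591 mg/L; combined flow 0.4770 m³/s.
Travel time t = 31.5·1000 / 0.90 = 35000 s = 9.722 h.
Half-life 9.3 h → k = ln 2 / 9.3 = 0.07453 h⁻¹ = 1.789 d⁻¹.
First-order decay: C = 4.591·exp(−k·t) = 4.591·0.4845 = 2.224 mg/L.
At the second outfall, C = (0.4770·2.224 + 0.02840·11.40) / (0.4770 + 0.02840) = 2.740 mg/L.

2.74 mg/L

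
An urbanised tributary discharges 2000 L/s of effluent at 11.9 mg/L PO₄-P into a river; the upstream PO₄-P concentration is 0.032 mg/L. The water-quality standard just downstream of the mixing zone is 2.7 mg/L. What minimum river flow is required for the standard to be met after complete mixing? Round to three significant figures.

6900 L/s

Set C_mix = 2.7: (Q·0.03200 + 2000·11.90) / (Q + 2000) = 2.7
→ Q = 2000·(11.90 − 2.7)/(2.7 − 0.03200) = 6897 L/s.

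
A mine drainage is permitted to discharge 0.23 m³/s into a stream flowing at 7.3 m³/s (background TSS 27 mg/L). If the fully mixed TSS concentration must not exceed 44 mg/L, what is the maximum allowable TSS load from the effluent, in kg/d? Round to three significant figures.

Mass balance at the limit: 7.300·27.00 + 0.2300·Cₑ = 7.530·44 → Cₑ = 583.6 mg/L.
Load = 0.2300 m³/s × 583.6 g/m³ × 86 400 s/d = 11600 kg/d.

11600 kg/d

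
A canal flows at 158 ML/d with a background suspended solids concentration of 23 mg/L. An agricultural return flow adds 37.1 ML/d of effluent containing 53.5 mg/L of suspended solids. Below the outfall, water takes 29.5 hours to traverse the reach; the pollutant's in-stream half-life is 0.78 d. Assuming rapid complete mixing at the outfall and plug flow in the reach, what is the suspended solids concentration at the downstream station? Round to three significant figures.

Mass balance: C = (158.0·23.00 + 37.10·53.50) / 195.1 = 5619/195.1 = 28.80 mg/L.
Half-life 0.78 d → k = ln 2 / 0.78 = 0.8887 d⁻¹.
After decay, C = 28.80 × e^(−kt) = 28.80 × 0.3354 = 9.661 mg/L.

9.66 mg/L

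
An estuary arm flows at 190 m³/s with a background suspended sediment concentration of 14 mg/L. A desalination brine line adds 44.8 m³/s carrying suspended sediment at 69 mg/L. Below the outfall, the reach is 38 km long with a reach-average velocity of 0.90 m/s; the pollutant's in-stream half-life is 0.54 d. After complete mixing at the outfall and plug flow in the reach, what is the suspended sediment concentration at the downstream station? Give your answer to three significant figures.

13.1 mg/L

After mixing, C = (190.0·14.00 + 44.80·69.00) / 234.8 = 5751/234.8 = 24.49 mg/L.
Travel time t = 38·1000 / 0.90 = 42220 s = 11.73 h.
Half-life 0.54 d → k = ln 2 / 0.54 = 1.284 d⁻¹.
Decay over the reach: 24.49·exp(−kt) = 24.49·0.5340 = 13.08 mg/L.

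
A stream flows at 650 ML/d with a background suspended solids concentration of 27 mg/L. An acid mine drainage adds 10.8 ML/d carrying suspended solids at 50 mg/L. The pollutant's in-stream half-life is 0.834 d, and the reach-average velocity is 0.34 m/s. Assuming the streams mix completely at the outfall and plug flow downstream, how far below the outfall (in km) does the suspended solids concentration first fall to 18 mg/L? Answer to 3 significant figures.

After mixing, C = (650.0·27.00 + 10.80·50.00) / 660.8 = 18090/660.8 = 27.38 mg/L.
Half-life 0.834 d → k = ln 2 / 0.834 = 0.8311 d⁻¹.
Set 27.38·exp(−k·t) = 18 → t = ln(27.38/18)/k = 43590 s = 12.11 h.
Distance = v·t = 0.34·43590 = 14820 m = 14.82 km.

14.8 km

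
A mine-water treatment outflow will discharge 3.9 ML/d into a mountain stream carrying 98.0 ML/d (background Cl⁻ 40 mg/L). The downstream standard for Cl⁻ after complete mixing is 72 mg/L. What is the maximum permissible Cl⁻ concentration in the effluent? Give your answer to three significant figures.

876 mg/L

At the limit, (Qr·Cr + Qe·Cₑ)/(Qr + Qe) = 72:
Cₑ = (101.9·72 − 98.00·40.00) / 3.900 = 876.1 mg/L.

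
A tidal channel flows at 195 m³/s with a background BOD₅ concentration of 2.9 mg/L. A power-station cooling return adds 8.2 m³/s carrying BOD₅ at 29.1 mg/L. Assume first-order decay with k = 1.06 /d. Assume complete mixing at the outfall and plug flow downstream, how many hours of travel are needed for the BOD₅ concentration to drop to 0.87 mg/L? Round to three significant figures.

34.3 h

Mass balance: C = (195.0·2.900 + 8.200·29.10) / 203.2 = 804.1/203.2 = 3.957 mg/L.
3.957·exp(−k·t) = 0.87 → t = ln(3.957/0.87)/k = 123500 s = 34.30 h.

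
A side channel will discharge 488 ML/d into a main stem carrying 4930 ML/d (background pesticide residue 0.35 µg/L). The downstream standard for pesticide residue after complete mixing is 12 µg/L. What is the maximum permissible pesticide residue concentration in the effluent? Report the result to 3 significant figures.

130 µg/L

At the limit, (Qr·Cr + Qe·Cₑ)/(Qr + Qe) = 12:
Cₑ = (5418·12 − 4930·0.3500) / 488.0 = 129.7 µg/L.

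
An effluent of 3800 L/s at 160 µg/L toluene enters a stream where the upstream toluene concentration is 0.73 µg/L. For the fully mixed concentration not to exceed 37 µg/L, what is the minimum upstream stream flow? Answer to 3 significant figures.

12900 L/s

Set C_mix = 37: (Q·0.7300 + 3800·160.0) / (Q + 3800) = 37
→ Q = 3800·(160.0 − 37)/(37 − 0.7300) = 12890 L/s.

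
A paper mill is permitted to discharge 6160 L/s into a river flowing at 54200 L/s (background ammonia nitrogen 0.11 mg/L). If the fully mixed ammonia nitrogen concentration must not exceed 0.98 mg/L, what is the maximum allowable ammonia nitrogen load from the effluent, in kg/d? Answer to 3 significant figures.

4600 kg/d

Mass balance at the limit: 54200·0.1100 + 6160·Cₑ = 60360·0.98 → Cₑ = 8.635 mg/L.
6160 L/s = 6.160 m³/s. Load = 6.160 m³/s × 8.635 g/m³ × 86 400 s/d = 4596 kg/d.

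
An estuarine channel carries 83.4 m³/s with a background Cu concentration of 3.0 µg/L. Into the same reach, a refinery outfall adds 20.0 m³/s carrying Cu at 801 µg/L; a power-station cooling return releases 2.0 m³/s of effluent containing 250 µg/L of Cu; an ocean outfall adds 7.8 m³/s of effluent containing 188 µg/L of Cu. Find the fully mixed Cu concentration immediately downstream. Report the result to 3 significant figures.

Conservation of mass: C = (83.40·3.000 + 20.00·801.0 + 2.000·250.0 + 7.800·188.0) / 113.2 = 18240/113.2 = 161.1 µg/L.

161 µg/L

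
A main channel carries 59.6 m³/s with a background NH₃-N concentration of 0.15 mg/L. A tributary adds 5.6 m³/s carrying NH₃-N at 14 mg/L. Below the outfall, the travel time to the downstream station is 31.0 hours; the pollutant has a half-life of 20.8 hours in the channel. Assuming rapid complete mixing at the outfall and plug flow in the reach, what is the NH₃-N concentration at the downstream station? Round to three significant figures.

Mixed concentration C = ΣQC/ΣQ = (59.60·0.1500 + 5.600·14.00) / 65.20 = 87.34/65.20 = 1.340 mg/L.
Half-life 20.8 h → k = ln 2 / 20.8 = 0.03332 h⁻¹ = 0.7998 d⁻¹.
After decay, C = 1.340 × e^(−kt) = 1.340 × 0.3559 = 0.4768 mg/L.

0.477 mg/L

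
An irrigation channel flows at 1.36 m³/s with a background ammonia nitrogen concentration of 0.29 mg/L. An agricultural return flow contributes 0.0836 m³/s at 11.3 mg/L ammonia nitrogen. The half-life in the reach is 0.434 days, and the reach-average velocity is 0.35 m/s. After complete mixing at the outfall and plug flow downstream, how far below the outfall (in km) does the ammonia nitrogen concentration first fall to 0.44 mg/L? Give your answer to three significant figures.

Conservation of mass: C = (1.360·0.2900 + 0.08360·11.30) / 1.444 = 1.339/1.444 = 0.9276 mg/L.
Half-life 0.434 d → k = ln 2 / 0.434 = 1.597 d⁻¹.
Set 0.9276·exp(−k·t) = 0.44 → t = ln(0.9276/0.44)/k = 40350 s = 11.21 h.
Distance = v·t = 0.35·40350 = 14120 m = 14.12 km.

14.1 km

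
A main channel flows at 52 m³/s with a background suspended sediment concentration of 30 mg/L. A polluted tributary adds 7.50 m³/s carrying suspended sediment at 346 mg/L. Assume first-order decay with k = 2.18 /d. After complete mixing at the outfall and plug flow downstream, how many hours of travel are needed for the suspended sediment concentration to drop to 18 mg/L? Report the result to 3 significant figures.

14.9 h

Mixed concentration C = ΣQC/ΣQ = (52.00·30.00 + 7.500·346.0) / 59.50 = 4155/59.50 = 69.83 mg/L.
69.83·exp(−k·t) = 18 → t = ln(69.83/18)/k = 53730 s = 14.93 h.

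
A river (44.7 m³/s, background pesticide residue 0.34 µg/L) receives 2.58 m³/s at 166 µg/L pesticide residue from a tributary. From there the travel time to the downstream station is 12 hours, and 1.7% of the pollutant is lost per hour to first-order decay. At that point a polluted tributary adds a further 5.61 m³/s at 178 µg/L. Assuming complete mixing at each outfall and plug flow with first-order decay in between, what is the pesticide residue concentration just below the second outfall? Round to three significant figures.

25.7 µg/L

Flow-weighted average: C = (44.70·0.3400 + 2.580·166.0) / 47.28 = 443.5/47.28 = 9.380 µg/L; combined flow 47.28 m³/s.
1.7%/h lost → k = −ln(1 − 0.017) = 0.01715 h⁻¹.
Decay over the reach: 9.380·exp(−kt) = 9.380·0.8140 = 7.635 µg/L.
At the second outfall, C = (47.28·7.635 + 5.610·178.0) / (47.28 + 5.610) = 25.71 µg/L.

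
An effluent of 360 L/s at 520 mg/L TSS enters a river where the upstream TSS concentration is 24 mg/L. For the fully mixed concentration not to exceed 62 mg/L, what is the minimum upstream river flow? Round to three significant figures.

4340 L/s

Set C_mix = 62: (Q·24.00 + 360.0·520.0) / (Q + 360.0) = 62
→ Q = 360.0·(520.0 − 62)/(62 − 24.00) = 4339 L/s.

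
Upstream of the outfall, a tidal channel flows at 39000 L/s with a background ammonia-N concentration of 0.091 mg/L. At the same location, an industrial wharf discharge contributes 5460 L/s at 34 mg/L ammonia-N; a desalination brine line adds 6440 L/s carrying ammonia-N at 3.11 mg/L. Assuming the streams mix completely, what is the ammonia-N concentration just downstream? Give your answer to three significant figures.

4.11 mg/L

Mass balance: C = (39000·0.09100 + 5460·34.00 + 6440·3.110) / 50900 = 209200/50900 = 4.110 mg/L.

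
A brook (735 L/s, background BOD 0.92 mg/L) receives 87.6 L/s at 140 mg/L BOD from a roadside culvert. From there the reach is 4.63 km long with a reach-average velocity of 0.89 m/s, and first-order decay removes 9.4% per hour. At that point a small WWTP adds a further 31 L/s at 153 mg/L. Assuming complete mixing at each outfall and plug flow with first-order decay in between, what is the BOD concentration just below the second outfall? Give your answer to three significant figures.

18.7 mg/L

Flow-weighted average: C = (735.0·0.9200 + 87.60·140.0) / 822.6 = 12940/822.6 = 15.73 mg/L; combined flow 822.6 L/s.
Travel time t = 4.63·1000 / 0.89 = 5202 s = 1.445 h.
9.4%/h lost → k = −ln(1 − 0.094) = 0.09872 h⁻¹.
First-order decay: C = 15.73·exp(−k·t) = 15.73·0.8671 = 13.64 mg/L.
Second outfall: C = (822.6·13.64 + 31.00·153.0)/853.6 = 18.70 mg/L.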